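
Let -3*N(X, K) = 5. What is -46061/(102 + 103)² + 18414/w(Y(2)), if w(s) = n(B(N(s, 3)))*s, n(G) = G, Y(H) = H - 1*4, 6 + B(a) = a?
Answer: 1159713122/966575 ≈ 1199.8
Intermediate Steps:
N(X, K) = -5/3 (N(X, K) = -⅓*5 = -5/3)
B(a) = -6 + a
Y(H) = -4 + H (Y(H) = H - 4 = -4 + H)
w(s) = -23*s/3 (w(s) = (-6 - 5/3)*s = -23*s/3)
-46061/(102 + 103)² + 18414/w(Y(2)) = -46061/(102 + 103)² + 18414/((-23*(-4 + 2)/3)) = -46061/(205²) + 18414/((-23/3*(-2))) = -46061/42025 + 18414/(46/3) = -46061*1/42025 + 18414*(3/46) = -46061/42025 + 27621/23 = 1159713122/966575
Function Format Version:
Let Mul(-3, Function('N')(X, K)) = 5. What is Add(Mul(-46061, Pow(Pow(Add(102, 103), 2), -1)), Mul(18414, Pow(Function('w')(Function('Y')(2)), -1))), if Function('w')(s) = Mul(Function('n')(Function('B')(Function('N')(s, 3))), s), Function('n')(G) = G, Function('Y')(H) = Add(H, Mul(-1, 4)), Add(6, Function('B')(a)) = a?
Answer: Rational(1159713122, 966575) ≈ 1199.8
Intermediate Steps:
Function('N')(X, K) = Rational(-5, 3) (Function('N')(X, K) = Mul(Rational(-1, 3), 5) = Rational(-5, 3))
Function('B')(a) = Add(-6, a)
Function('Y')(H) = Add(-4, H) (Function('Y')(H) = Add(H, -4) = Add(-4, H))
Function('w')(s) = Mul(Rational(-23, 3), s) (Function('w')(s) = Mul(Add(-6, Rational(-5, 3)), s) = Mul(Rational(-23, 3), s))
Add(Mul(-46061, Pow(Pow(Add(102, 103), 2), -1)), Mul(18414, Pow(Function('w')(Function('Y')(2)), -1))) = Add(Mul(-46061, Pow(Pow(Add(102, 103), 2), -1)), Mul(18414, Pow(Mul(Rational(-23, 3), Add(-4, 2)), -1))) = Add(Mul(-46061, Pow(Pow(205, 2), -1)), Mul(18414, Pow(Mul(Rational(-23, 3), -2), -1))) = Add(Mul(-46061, Pow(42025, -1)), Mul(18414, Pow(Rational(46, 3), -1))) = Add(Mul(-46061, Rational(1, 42025)), Mul(18414, Rational(3, 46))) = Add(Rational(-46061, 42025), Rational(27621, 23)) = Rational(1159713122, 966575)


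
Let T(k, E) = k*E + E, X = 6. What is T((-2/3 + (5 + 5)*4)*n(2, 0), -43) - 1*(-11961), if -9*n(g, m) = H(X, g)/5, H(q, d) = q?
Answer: 546458/45 ≈ 12144.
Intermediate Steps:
n(g, m) = -2/15 (n(g, m) = -2/(3*5) = -1/9*6/5 = -2/15)
T(k, E) = E + E*k (T(k, E) = E*k + E = E + E*k)
T((-2/3 + (5 + 5)*4)*n(2, 0), -43) - 1*(-11961) = -43*(1 + (-2/3 + (5 + 5)*4)*(-2/15)) - 1*(-11961) = -43*(1 + (-2*1/3 + 10*4)*(-2/15)) + 11961 = -43*(1 + (-2/3 + 40)*(-2/15)) + 11961 = -43*(1 + (118/3)*(-2/15)) + 11961 = -43*(1 - 236/45) + 11961 = -43*(-191/45) + 11961 = 8213/45 + 11961 = 546458/45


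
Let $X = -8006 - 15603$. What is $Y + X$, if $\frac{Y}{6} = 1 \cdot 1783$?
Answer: $-12911$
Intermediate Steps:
$Y = 10698$ ($Y = 6 \cdot 1 \cdot 1783 = 6 \cdot 1783 = 10698$)
$X = -23609$ ($X = -8006 - 15603 = -23609$)
$Y + X = 10698 - 23609 = -12911$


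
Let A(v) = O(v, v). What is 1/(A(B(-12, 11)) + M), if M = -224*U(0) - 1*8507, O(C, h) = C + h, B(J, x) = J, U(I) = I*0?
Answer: -1/8531 ≈ -0.00011722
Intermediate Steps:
U(I) = 0
A(v) = 2*v (A(v) = v + v = 2*v)
M = -8507 (M = -224*0 - 1*8507 = 0 - 8507 = -8507)
1/(A(B(-12, 11)) + M) = 1/(2*(-12) - 8507) = 1/(-24 - 8507) = 1/(-8531) = -1/8531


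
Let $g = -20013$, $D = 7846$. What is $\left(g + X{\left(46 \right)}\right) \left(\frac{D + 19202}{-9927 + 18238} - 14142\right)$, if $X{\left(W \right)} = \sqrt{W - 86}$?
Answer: $\frac{2351669872482}{8311} - \frac{235014228 i \sqrt{10}}{8311} \approx 2.8296 \cdot 10^{8} - 89421.0 i$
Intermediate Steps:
$X{\left(W \right)} = \sqrt{-86 + W}$
$\left(g + X{\left(46 \right)}\right) \left(\frac{D + 19202}{-9927 + 18238} - 14142\right) = \left(-20013 + \sqrt{-86 + 46}\right) \left(\frac{7846 + 19202}{-9927 + 18238} - 14142\right) = \left(-20013 + \sqrt{-40}\right) \left(\frac{27048}{8311} - 14142\right) = \left(-20013 + 2 i \sqrt{10}\right) \left(27048 \cdot \frac{1}{8311} - 14142\right) = \left(-20013 + 2 i \sqrt{10}\right) \left(\frac{27048}{8311} - 14142\right) = \left(-20013 + 2 i \sqrt{10}\right) \left(- \frac{117507114}{8311}\right) = \frac{2351669872482}{8311} - \frac{235014228 i \sqrt{10}}{8311}$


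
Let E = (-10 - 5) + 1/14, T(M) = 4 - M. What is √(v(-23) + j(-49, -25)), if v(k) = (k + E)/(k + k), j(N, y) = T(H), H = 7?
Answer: I*√225561/322 ≈ 1.4749*I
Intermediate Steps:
j(N, y) = -3 (j(N, y) = 4 - 1*7 = 4 - 7 = -3)
E = -209/14 (E = -15 + 1/14 = -209/14 ≈ -14.929)
v(k) = (-209/14 + k)/(2*k) (v(k) = (k - 209/14)/(k + k) = (-209/14 + k)/((2*k)) = (-209/14 + k)*(1/(2*k)) = (-209/14 + k)/(2*k))
√(v(-23) + j(-49, -25)) = √((1/28)*(-209 + 14*(-23))/(-23) - 3) = √((1/28)*(-1/23)*(-209 - 322) - 3) = √((1/28)*(-1/23)*(-531) - 3) = √(531/644 - 3) = √(-1401/644) = I*√225561/322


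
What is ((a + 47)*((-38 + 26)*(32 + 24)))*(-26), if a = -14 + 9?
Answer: 733824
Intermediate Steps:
a = -5
((a + 47)*((-38 + 26)*(32 + 24)))*(-26) = ((-5 + 47)*((-38 + 26)*(32 + 24)))*(-26) = (42*(-12*56))*(-26) = (42*(-672))*(-26) = -28224*(-26) = 733824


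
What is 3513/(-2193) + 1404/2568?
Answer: -165067/156434 ≈ -1.0552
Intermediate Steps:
3513/(-2193) + 1404/2568 = 3513*(-1/2193) + 1404*(1/2568) = -1171/731 + 117/214 = -165067/156434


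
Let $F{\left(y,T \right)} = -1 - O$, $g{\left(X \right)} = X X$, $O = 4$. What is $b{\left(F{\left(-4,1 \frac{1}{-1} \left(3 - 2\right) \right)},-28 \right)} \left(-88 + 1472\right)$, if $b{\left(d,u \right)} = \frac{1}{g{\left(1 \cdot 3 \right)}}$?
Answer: $\frac{1384}{9} \approx 153.78$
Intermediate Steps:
$g{\left(X \right)} = X^{2}$
$F{\left(y,T \right)} = -5$ ($F{\left(y,T \right)} = -1 - 4 = -5$)
$b{\left(d,u \right)} = \frac{1}{9}$ ($b{\left(d,u \right)} = \frac{1}{\left(1 \cdot 3\right)^{2}} = \frac{1}{3^{2}} = \frac{1}{9}$)
$b{\left(F{\left(-4,1 \frac{1}{-1} \left(3 - 2\right) \right)},-28 \right)} \left(-88 + 1472\right) = \frac{-88 + 1472}{9} = \frac{1}{9} \cdot 1384 = \frac{1384}{9}$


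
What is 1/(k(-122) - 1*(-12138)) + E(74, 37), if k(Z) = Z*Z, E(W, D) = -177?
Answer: -4782893/27022 ≈ -177.00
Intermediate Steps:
k(Z) = Z**2
1/(k(-122) - 1*(-12138)) + E(74, 37) = 1/((-122)**2 - 1*(-12138)) - 177 = 1/(14884 + 12138) - 177 = 1/27022 - 177 = -4782893/27022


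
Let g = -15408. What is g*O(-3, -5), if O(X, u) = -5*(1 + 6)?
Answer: 539280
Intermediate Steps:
O(X, u) = -35 (O(X, u) = -5*7 = -35)
g*O(-3, -5) = -15408*(-35) = 539280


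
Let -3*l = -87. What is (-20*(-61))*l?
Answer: 35380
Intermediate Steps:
l = 29 (l = -⅓*(-87) = 29)
(-20*(-61))*l = -20*(-61)*29 = 1220*29 = 35380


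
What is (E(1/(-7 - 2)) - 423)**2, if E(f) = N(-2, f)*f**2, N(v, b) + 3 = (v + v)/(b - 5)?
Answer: 69011290000/385641 ≈ 1.7895e+5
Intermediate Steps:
N(v, b) = -3 + 2*v/(-5 + b) (N(v, b) = -3 + (v + v)/(b - 5) = -3 + (2*v)/(-5 + b) = -3 + 2*v/(-5 + b))
E(f) = f**2*(11 - 3*f)/(-5 + f) (E(f) = ((15 - 3*f + 2*(-2))/(-5 + f))*f**2 = ((15 - 3*f - 4)/(-5 + f))*f**2 = ((11 - 3*f)/(-5 + f))*f**2 = f**2*(11 - 3*f)/(-5 + f))
(E(1/(-7 - 2)) - 423)**2 = ((1/(-7 - 2))**2*(11 - 3/(-7 - 2))/(-5 + 1/(-7 - 2)) - 423)**2 = ((1/(-9))**2*(11 - 3/(-9))/(-5 + 1/(-9)) - 423)**2 = ((-1/9)**2*(11 - 3*(-1/9))/(-5 - 1/9) - 423)**2 = ((11 + 1/3)/(81*(-46/9)) - 423)**2 = ((1/81)*(-9/46)*(34/3) - 423)**2 = (-17/621 - 423)**2 = (-262700/621)**2 = 69011290000/385641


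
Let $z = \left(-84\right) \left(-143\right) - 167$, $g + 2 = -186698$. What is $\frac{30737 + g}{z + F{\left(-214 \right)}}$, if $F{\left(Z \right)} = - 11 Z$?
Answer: $- \frac{155963}{14199} \approx -10.984$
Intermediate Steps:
$g = -186700$ ($g = -2 - 186698 = -186700$)
$z = 11845$ ($z = 12012 - 167 = 11845$)
$\frac{30737 + g}{z + F{\left(-214 \right)}} = \frac{30737 - 186700}{11845 - -2354} = - \frac{155963}{11845 + 2354} = - \frac{155963}{14199}$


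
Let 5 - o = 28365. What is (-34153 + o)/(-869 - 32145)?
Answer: 62513/33014 ≈ 1.8935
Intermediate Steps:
o = -28360 (o = 5 - 1*28365 = 5 - 28365 = -28360)
(-34153 + o)/(-869 - 32145) = (-34153 - 28360)/(-869 - 32145) = -62513/(-33014) = -62513*(-1/33014) = 62513/33014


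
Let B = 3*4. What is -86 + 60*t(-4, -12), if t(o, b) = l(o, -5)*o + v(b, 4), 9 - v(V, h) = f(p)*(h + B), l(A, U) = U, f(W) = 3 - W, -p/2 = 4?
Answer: -8906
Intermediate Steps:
p = -8 (p = -2*4 = -8)
B = 12
v(V, h) = -123 - 11*h (v(V, h) = 9 - (3 - 1*(-8))*(h + 12) = 9 - (3 + 8)*(12 + h) = 9 - 11*(12 + h) = 9 - (132 + 11*h) = 9 + (-132 - 11*h) = -123 - 11*h)
t(o, b) = -167 - 5*o (t(o, b) = -5*o + (-123 - 11*4) = -5*o + (-123 - 44) = -5*o - 167 = -167 - 5*o)
-86 + 60*t(-4, -12) = -86 + 60*(-167 - 5*(-4)) = -86 + 60*(-167 + 20) = -86 + 60*(-147) = -86 - 8820 = -8906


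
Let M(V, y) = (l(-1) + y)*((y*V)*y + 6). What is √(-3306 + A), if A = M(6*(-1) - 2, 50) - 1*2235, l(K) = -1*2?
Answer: I*√965253 ≈ 982.47*I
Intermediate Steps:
l(K) = -2
M(V, y) = (-2 + y)*(6 + V*y²) (M(V, y) = (-2 + y)*((y*V)*y + 6) = (-2 + y)*((V*y)*y + 6) = (-2 + y)*(V*y² + 6) = (-2 + y)*(6 + V*y²))
A = -961947 (A = (-12 + 6*50 + (6*(-1) - 2)*50³ - 2*(6*(-1) - 2)*50²) - 1*2235 = (-12 + 300 + (-6 - 2)*125000 - 2*(-6 - 2)*2500) - 2235 = (-12 + 300 - 8*125000 - 2*(-8)*2500) - 2235 = (-12 + 300 - 1000000 + 40000) - 2235 = -959712 - 2235 = -961947)
√(-3306 + A) = √(-3306 - 961947) = √(-965253) = I*√965253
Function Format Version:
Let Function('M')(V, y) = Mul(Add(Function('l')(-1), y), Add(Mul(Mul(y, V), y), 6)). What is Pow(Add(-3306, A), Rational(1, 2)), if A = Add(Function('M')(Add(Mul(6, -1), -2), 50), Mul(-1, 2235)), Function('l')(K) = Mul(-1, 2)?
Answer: Mul(I, Pow(965253, Rational(1, 2))) ≈ Mul(982.47, I)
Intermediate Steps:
Function('l')(K) = -2
Function('M')(V, y) = Mul(Add(-2, y), Add(6, Mul(V, Pow(y, 2)))) (Function('M')(V, y) = Mul(Add(-2, y), Add(Mul(Mul(y, V), y), 6)) = Mul(Add(-2, y), Add(Mul(Mul(V, y), y), 6)) = Mul(Add(-2, y), Add(Mul(V, Pow(y, 2)), 6)) = Mul(Add(-2, y), Add(6, Mul(V, Pow(y, 2)))))
A = -961947 (A = Add(Add(-12, Mul(6, 50), Mul(Add(Mul(6, -1), -2), Pow(50, 3)), Mul(-2, Add(Mul(6, -1), -2), Pow(50, 2))), Mul(-1, 2235)) = Add(Add(-12, 300, Mul(Add(-6, -2), 125000), Mul(-2, Add(-6, -2), 2500)), -2235) = Add(Add(-12, 300, Mul(-8, 125000), Mul(-2, -8, 2500)), -2235) = Add(Add(-12, 300, -1000000, 40000), -2235) = Add(-959712, -2235) = -961947)
Pow(Add(-3306, A), Rational(1, 2)) = Pow(Add(-3306, -961947), Rational(1, 2)) = Pow(-965253, Rational(1, 2)) = Mul(I, Pow(965253, Rational(1, 2)))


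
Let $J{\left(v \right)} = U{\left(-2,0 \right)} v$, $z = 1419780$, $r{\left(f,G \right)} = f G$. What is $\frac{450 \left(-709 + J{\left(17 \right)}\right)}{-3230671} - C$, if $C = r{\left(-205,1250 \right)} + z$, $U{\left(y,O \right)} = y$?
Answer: $- \frac{3758982294280}{3230671} \approx -1.1635 \cdot 10^{6}$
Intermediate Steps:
$r{\left(f,G \right)} = G f$
$J{\left(v \right)} = - 2 v$
$C = 1163530$ ($C = 1250 \left(-205\right) + 1419780 = -256250 + 1419780 = 1163530$)
$\frac{450 \left(-709 + J{\left(17 \right)}\right)}{-3230671} - C = \frac{450 \left(-709 - 34\right)}{-3230671} - 1163530 = 450 \left(-709 - 34\right) \left(- \frac{1}{3230671}\right) - 1163530 = 450 \left(-743\right) \left(- \frac{1}{3230671}\right) - 1163530 = \left(-334350\right) \left(- \frac{1}{3230671}\right) - 1163530 = \frac{334350}{3230671} - 1163530 = - \frac{3758982294280}{3230671}$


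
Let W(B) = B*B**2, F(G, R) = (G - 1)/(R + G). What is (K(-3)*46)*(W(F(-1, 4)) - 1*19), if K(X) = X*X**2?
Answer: 23966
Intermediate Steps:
F(G, R) = (-1 + G)/(G + R)
W(B) = B**3
K(X) = X**3
(K(-3)*46)*(W(F(-1, 4)) - 1*19) = ((-3)**3*46)*(((-1 - 1)/(-1 + 4))**3 - 1*19) = (-27*46)*((-2/3)**3 - 19) = -1242*(((1/3)*(-2))**3 - 19) = -1242*((-2/3)**3 - 19) = -1242*(-8/27 - 19) = -1242*(-521/27) = 23966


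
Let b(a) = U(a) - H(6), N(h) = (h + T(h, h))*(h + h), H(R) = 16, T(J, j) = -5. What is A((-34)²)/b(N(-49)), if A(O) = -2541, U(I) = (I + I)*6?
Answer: -2541/63488 ≈ -0.040023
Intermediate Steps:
U(I) = 12*I (U(I) = (2*I)*6 = 12*I)
N(h) = 2*h*(-5 + h) (N(h) = (h - 5)*(h + h) = (-5 + h)*(2*h) = 2*h*(-5 + h))
b(a) = -16 + 12*a (b(a) = 12*a - 1*16 = 12*a - 16 = -16 + 12*a)
A((-34)²)/b(N(-49)) = -2541/(-16 + 12*(2*(-49)*(-5 - 49))) = -2541/(-16 + 12*(2*(-49)*(-54))) = -2541/(-16 + 12*5292) = -2541/(-16 + 63504) = -2541/63488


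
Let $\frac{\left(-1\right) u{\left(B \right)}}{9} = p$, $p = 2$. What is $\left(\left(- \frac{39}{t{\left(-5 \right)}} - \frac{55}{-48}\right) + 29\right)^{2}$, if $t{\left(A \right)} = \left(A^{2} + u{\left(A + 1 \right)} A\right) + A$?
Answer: $\frac{6185665201}{6969600} \approx 887.52$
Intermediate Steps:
$u{\left(B \right)} = -18$ ($u{\left(B \right)} = \left(-9\right) 2 = -18$)
$t{\left(A \right)} = A^{2} - 17 A$ ($t{\left(A \right)} = \left(A^{2} - 18 A\right) + A = A^{2} - 17 A$)
$\left(\left(- \frac{39}{t{\left(-5 \right)}} - \frac{55}{-48}\right) + 29\right)^{2} = \left(\left(- \frac{39}{\left(-5\right) \left(-17 - 5\right)} - \frac{55}{-48}\right) + 29\right)^{2} = \left(\left(- \frac{39}{\left(-5\right) \left(-22\right)} - - \frac{55}{48}\right) + 29\right)^{2} = \left(\left(- \frac{39}{110} + \frac{55}{48}\right) + 29\right)^{2} = \left(\frac{2089}{2640} + 29\right)^{2} = \left(\frac{78649}{2640}\right)^{2} = \frac{6185665201}{6969600}$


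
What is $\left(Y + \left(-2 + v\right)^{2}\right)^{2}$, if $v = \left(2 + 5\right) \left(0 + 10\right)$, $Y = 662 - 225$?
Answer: $25613721$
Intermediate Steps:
$Y = 437$ ($Y = 662 - 225 = 437$)
$v = 70$ ($v = 7 \cdot 10 = 70$)
$\left(Y + \left(-2 + v\right)^{2}\right)^{2} = \left(437 + \left(-2 + 70\right)^{2}\right)^{2} = \left(437 + 68^{2}\right)^{2} = \left(437 + 4624\right)^{2} = 5061^{2} = 25613721$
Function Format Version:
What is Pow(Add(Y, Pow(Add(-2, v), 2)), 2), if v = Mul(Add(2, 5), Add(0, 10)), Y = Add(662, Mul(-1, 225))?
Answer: 25613721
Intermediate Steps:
Y = 437 (Y = Add(662, -225) = 437)
v = 70 (v = Mul(7, 10) = 70)
Pow(Add(Y, Pow(Add(-2, v), 2)), 2) = Pow(Add(437, Pow(Add(-2, 70), 2)), 2) = Pow(Add(437, Pow(68, 2)), 2) = Pow(Add(437, 4624), 2) = Pow(5061, 2) = 25613721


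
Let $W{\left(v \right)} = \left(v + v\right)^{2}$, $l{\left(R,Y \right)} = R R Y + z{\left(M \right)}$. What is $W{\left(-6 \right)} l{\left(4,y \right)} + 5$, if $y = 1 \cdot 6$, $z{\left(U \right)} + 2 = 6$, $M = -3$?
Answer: $14405$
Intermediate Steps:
$z{\left(U \right)} = 4$ ($z{\left(U \right)} = -2 + 6 = 4$)
$y = 6$
$l{\left(R,Y \right)} = 4 + Y R^{2}$ ($l{\left(R,Y \right)} = R R Y + 4 = R^{2} Y + 4 = Y R^{2} + 4 = 4 + Y R^{2}$)
$W{\left(v \right)} = 4 v^{2}$ ($W{\left(v \right)} = \left(2 v\right)^{2} = 4 v^{2}$)
$W{\left(-6 \right)} l{\left(4,y \right)} + 5 = 4 \left(-6\right)^{2} \left(4 + 6 \cdot 4^{2}\right) + 5 = 4 \cdot 36 \left(4 + 6 \cdot 16\right) + 5 = 144 \left(4 + 96\right) + 5 = 144 \cdot 100 + 5 = 14400 + 5 = 14405$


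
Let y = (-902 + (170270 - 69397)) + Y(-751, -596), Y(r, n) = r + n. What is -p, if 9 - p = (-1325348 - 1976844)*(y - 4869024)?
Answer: 15752776716791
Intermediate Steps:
Y(r, n) = n + r
y = 98624 (y = (-902 + (170270 - 69397)) + (-596 - 751) = (-902 + 100873) - 1347 = 99971 - 1347 = 98624)
p = -15752776716791 (p = 9 - (-1325348 - 1976844)*(98624 - 4869024) = 9 - (-3302192)*(-4770400) = 9 - 1*15752776716800 = 9 - 15752776716800 = -15752776716791)
-p = -1*(-15752776716791) = 15752776716791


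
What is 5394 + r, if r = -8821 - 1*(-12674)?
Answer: 9247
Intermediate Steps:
r = 3853 (r = -8821 + 12674 = 3853)
5394 + r = 5394 + 3853 = 9247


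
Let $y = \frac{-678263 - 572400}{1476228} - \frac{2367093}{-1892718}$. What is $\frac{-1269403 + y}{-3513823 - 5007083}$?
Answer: $\frac{21893929665634491}{146963711241449752} \approx 0.14898$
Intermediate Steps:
$y = \frac{20874381355}{51742283476}$ ($y = \left(-1250663\right) \frac{1}{1476228} - - \frac{789031}{630906} = - \frac{1250663}{1476228} + \frac{789031}{630906} = \frac{20874381355}{51742283476} \approx 0.40343$)
$\frac{-1269403 + y}{-3513823 - 5007083} = \frac{-1269403 + \frac{20874381355}{51742283476}}{-3513823 - 5007083} = - \frac{65681788996903473}{51742283476 \left(-8520906\right)} = \left(- \frac{65681788996903473}{51742283476}\right) \left(- \frac{1}{8520906}\right) = \frac{21893929665634491}{146963711241449752}$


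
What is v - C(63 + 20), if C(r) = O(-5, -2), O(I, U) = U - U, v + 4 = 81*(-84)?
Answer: -6808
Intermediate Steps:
v = -6808 (v = -4 + 81*(-84) = -4 - 6804 = -6808)
O(I, U) = 0
C(r) = 0
v - C(63 + 20) = -6808 - 1*0 = -6808 + 0 = -6808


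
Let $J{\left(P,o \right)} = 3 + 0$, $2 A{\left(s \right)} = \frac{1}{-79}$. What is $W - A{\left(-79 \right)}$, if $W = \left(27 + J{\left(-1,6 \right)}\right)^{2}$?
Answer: $\frac{142201}{158} \approx 900.01$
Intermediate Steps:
$A{\left(s \right)} = - \frac{1}{158}$ ($A{\left(s \right)} = \frac{1}{2 \left(-79\right)} = \frac{1}{2} \left(- \frac{1}{79}\right) = - \frac{1}{158}$)
$J{\left(P,o \right)} = 3$
$W = 900$ ($W = \left(27 + 3\right)^{2} = 30^{2} = 900$)
$W - A{\left(-79 \right)} = 900 - - \frac{1}{158} = 900 + \frac{1}{158} = \frac{142201}{158}$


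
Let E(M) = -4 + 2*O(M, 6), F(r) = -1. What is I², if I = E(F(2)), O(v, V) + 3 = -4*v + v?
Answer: 16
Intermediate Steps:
O(v, V) = -3 - 3*v (O(v, V) = -3 + (-4*v + v) = -3 - 3*v)
E(M) = -10 - 6*M (E(M) = -4 + 2*(-3 - 3*M) = -4 + (-6 - 6*M) = -10 - 6*M)
I = -4 (I = -10 - 6*(-1) = -10 + 6 = -4)
I² = (-4)² = 16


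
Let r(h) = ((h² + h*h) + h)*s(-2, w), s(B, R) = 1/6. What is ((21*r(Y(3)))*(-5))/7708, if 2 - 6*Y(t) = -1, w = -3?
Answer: -35/15416 ≈ -0.0022704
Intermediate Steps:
s(B, R) = ⅙
Y(t) = ½ (Y(t) = ⅓ - ⅙*(-1) = ⅓ + ⅙ = ½)
r(h) = h²/3 + h/6 (r(h) = ((h² + h*h) + h)*(⅙) = ((h² + h²) + h)*(⅙) = (2*h² + h)*(⅙) = (h + 2*h²)*(⅙) = h²/3 + h/6)
((21*r(Y(3)))*(-5))/7708 = ((21*((⅙)*(½)*(1 + 2*(½))))*(-5))/7708 = ((21*((⅙)*(½)*(1 + 1)))*(-5))*(1/7708) = ((21*((⅙)*(½)*2))*(-5))*(1/7708) = ((21*(⅙))*(-5))*(1/7708) = ((7/2)*(-5))*(1/7708) = -35/2*1/7708 = -35/15416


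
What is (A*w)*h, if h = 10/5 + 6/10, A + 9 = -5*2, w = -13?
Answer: 3211/5 ≈ 642.20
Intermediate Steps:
A = -19 (A = -9 - 5*2 = -9 - 10 = -19)
h = 13/5 (h = 10*(1/5) + 6*(1/10) = 2 + 3/5 = 13/5 ≈ 2.6000)
(A*w)*h = -19*(-13)*(13/5) = 247*(13/5) = 3211/5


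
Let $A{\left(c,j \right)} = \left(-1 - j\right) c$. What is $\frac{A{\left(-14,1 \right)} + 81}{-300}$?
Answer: $- \frac{109}{300} \approx -0.36333$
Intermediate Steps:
$A{\left(c,j \right)} = c \left(-1 - j\right)$
$\frac{A{\left(-14,1 \right)} + 81}{-300} = \frac{\left(-1\right) \left(-14\right) \left(1 + 1\right) + 81}{-300} = \left(\left(-1\right) \left(-14\right) 2 + 81\right) \left(- \frac{1}{300}\right) = \left(28 + 81\right) \left(- \frac{1}{300}\right) = 109 \left(- \frac{1}{300}\right) = - \frac{109}{300}$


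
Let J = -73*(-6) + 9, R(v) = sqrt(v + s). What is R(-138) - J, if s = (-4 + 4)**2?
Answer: -447 + I*sqrt(138) ≈ -447.0 + 11.747*I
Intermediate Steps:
s = 0 (s = 0**2 = 0)
R(v) = sqrt(v) (R(v) = sqrt(v + 0) = sqrt(v))
J = 447 (J = 438 + 9 = 447)
R(-138) - J = sqrt(-138) - 1*447 = I*sqrt(138) - 447 = -447 + I*sqrt(138)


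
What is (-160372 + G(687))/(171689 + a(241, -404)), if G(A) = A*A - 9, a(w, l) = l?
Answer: 311588/171285 ≈ 1.8191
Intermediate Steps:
G(A) = -9 + A² (G(A) = A² - 9 = -9 + A²)
(-160372 + G(687))/(171689 + a(241, -404)) = (-160372 + (-9 + 687²))/(171689 - 404) = (-160372 + (-9 + 471969))/171285 = (-160372 + 471960)*(1/171285) = 311588*(1/171285) = 311588/171285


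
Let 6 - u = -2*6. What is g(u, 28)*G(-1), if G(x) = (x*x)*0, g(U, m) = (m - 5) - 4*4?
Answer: 0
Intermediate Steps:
u = 18 (u = 6 - (-2)*6 = 6 - 1*(-12) = 6 + 12 = 18)
g(U, m) = -21 + m (g(U, m) = (-5 + m) - 16 = -21 + m)
G(x) = 0 (G(x) = x²*0 = 0)
g(u, 28)*G(-1) = (-21 + 28)*0 = 7*0 = 0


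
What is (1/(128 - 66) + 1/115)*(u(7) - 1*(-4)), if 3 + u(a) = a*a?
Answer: 885/713 ≈ 1.2412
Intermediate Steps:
u(a) = -3 + a² (u(a) = -3 + a*a = -3 + a²)
(1/(128 - 66) + 1/115)*(u(7) - 1*(-4)) = (1/(128 - 66) + 1/115)*((-3 + 7²) - 1*(-4)) = (1/62 + 1/115)*((-3 + 49) + 4) = (1/62 + 1/115)*(46 + 4) = (177/7130)*50 = 885/713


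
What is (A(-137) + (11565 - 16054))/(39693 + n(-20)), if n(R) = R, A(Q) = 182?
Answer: -4307/39673 ≈ -0.10856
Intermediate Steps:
(A(-137) + (11565 - 16054))/(39693 + n(-20)) = (182 + (11565 - 16054))/(39693 - 20) = (182 - 4489)/39673 = -4307*1/39673 = -4307/39673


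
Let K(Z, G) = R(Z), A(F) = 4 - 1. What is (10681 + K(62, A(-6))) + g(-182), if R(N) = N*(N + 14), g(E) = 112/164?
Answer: 631141/41 ≈ 15394.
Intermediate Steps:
g(E) = 28/41 (g(E) = 112*(1/164) = 28/41)
A(F) = 3
R(N) = N*(14 + N)
K(Z, G) = Z*(14 + Z)
(10681 + K(62, A(-6))) + g(-182) = (10681 + 62*(14 + 62)) + 28/41 = (10681 + 62*76) + 28/41 = (10681 + 4712) + 28/41 = 15393 + 28/41 = 631141/41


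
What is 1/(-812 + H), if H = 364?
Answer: -1/448 ≈ -0.0022321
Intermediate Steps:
1/(-812 + H) = 1/(-812 + 364) = 1/(-448) = -1/448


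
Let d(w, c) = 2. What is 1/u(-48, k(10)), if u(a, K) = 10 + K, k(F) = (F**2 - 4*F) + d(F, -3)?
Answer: 1/72 ≈ 0.013889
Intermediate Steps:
k(F) = 2 + F**2 - 4*F (k(F) = (F**2 - 4*F) + 2 = 2 + F**2 - 4*F)
1/u(-48, k(10)) = 1/(10 + (2 + 10**2 - 4*10)) = 1/(10 + (2 + 100 - 40)) = 1/(10 + 62) = 1/72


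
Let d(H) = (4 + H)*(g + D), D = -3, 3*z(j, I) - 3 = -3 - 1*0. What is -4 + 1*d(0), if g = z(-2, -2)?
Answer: -16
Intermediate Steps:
z(j, I) = 0 (z(j, I) = 1 + (-3 - 1*0)/3 = 1 + (-3 + 0)/3 = 1 + (⅓)*(-3) = 1 - 1 = 0)
g = 0
d(H) = -12 - 3*H (d(H) = (4 + H)*(0 - 3) = (4 + H)*(-3) = -12 - 3*H)
-4 + 1*d(0) = -4 + 1*(-12 - 3*0) = -4 + 1*(-12 + 0) = -4 + 1*(-12) = -4 - 12 = -16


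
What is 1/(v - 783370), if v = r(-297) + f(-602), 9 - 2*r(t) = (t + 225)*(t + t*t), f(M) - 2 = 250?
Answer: 2/4763437 ≈ 4.1987e-7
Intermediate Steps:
f(M) = 252 (f(M) = 2 + 250 = 252)
r(t) = 9/2 - (225 + t)*(t + t²)/2 (r(t) = 9/2 - (t + 225)*(t + t*t)/2 = 9/2 - (225 + t)*(t + t²)/2)
v = 6330177/2 (v = (9/2 - 113*(-297)² - 225/2*(-297) - ½*(-297)³) + 252 = (9/2 - 113*88209 + 66825/2 - ½*(-26198073)) + 252 = (9/2 - 9967617 + 66825/2 + 26198073/2) + 252 = 6329673/2 + 252 = 6330177/2 ≈ 3.1651e+6)
1/(v - 783370) = 1/(6330177/2 - 783370) = 1/(4763437/2) = 2/4763437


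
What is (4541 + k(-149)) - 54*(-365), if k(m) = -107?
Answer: 24144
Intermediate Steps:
(4541 + k(-149)) - 54*(-365) = (4541 - 107) - 54*(-365) = 4434 + 19710 = 24144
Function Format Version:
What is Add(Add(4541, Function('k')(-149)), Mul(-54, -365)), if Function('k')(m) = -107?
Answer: 24144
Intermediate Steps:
Add(Add(4541, Function('k')(-149)), Mul(-54, -365)) = Add(Add(4541, -107), Mul(-54, -365)) = Add(4434, 19710) = 24144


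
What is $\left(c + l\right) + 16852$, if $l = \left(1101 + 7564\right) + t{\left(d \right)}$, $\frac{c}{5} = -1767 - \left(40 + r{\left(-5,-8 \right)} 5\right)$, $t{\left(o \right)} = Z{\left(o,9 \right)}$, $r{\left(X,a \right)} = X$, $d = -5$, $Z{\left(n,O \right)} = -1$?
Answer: $16606$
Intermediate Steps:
$t{\left(o \right)} = -1$
$c = -8910$ ($c = 5 \left(-1767 - \left(40 - 25\right)\right) = 5 \left(-1767 - 15\right) = 5 \left(-1782\right) = -8910$)
$l = 8664$ ($l = \left(1101 + 7564\right) - 1 = 8665 - 1 = 8664$)
$\left(c + l\right) + 16852 = \left(-8910 + 8664\right) + 16852 = -246 + 16852 = 16606$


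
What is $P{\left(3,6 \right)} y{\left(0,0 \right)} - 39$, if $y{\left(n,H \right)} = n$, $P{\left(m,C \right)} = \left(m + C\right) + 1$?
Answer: $-39$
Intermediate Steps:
$P{\left(m,C \right)} = 1 + C + m$ ($P{\left(m,C \right)} = \left(C + m\right) + 1 = 1 + C + m$)
$P{\left(3,6 \right)} y{\left(0,0 \right)} - 39 = \left(1 + 6 + 3\right) 0 - 39 = 10 \cdot 0 - 39 = 0 - 39 = -39$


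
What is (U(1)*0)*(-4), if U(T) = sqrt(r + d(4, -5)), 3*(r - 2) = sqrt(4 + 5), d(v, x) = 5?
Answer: 0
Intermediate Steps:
r = 3 (r = 2 + sqrt(4 + 5)/3 = 2 + sqrt(9)/3 = 2 + (1/3)*3 = 2 + 1 = 3)
U(T) = 2*sqrt(2) (U(T) = sqrt(3 + 5) = sqrt(8) = 2*sqrt(2))
(U(1)*0)*(-4) = ((2*sqrt(2))*0)*(-4) = 0*(-4) = 0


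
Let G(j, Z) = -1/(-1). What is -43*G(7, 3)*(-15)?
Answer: 645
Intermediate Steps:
G(j, Z) = 1 (G(j, Z) = -1*(-1) = 1)
-43*G(7, 3)*(-15) = -43*1*(-15) = -43*(-15) = 645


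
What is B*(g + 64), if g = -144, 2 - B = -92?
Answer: -7520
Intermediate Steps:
B = 94 (B = 2 - 1*(-92) = 2 + 92 = 94)
B*(g + 64) = 94*(-144 + 64) = 94*(-80) = -7520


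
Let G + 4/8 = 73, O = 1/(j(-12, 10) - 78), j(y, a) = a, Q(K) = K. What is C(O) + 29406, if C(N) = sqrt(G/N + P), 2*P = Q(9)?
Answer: 29406 + I*sqrt(19702)/2 ≈ 29406.0 + 70.182*I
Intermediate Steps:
O = -1/68 (O = 1/(10 - 78) = 1/(-68) = -1/68 ≈ -0.014706)
P = 9/2 (P = (1/2)*9 = 9/2 ≈ 4.5000)
G = 145/2 (G = -1/2 + 73 = 145/2 ≈ 72.500)
C(N) = sqrt(9/2 + 145/(2*N)) (C(N) = sqrt(145/(2*N) + 9/2) = sqrt(9/2 + 145/(2*N)))
C(O) + 29406 = sqrt(18 + 290/(-1/68))/2 + 29406 = sqrt(18 + 290*(-68))/2 + 29406 = sqrt(18 - 19720)/2 + 29406 = sqrt(-19702)/2 + 29406 = (I*sqrt(19702))/2 + 29406 = I*sqrt(19702)/2 + 29406 = 29406 + I*sqrt(19702)/2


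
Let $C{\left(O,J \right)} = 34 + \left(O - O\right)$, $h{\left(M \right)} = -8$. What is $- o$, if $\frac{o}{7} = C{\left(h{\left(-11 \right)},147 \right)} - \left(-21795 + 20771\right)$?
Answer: $-7406$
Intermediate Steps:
$C{\left(O,J \right)} = 34$ ($C{\left(O,J \right)} = 34 + 0 = 34$)
$o = 7406$ ($o = 7 \left(34 - \left(-21795 + 20771\right)\right) = 7 \left(34 - -1024\right) = 7 \left(34 + 1024\right) = 7 \cdot 1058 = 7406$)
$- o = \left(-1\right) 7406 = -7406$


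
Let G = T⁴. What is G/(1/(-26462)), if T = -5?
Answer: -16538750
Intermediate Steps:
G = 625 (G = (-5)⁴ = 625)
G/(1/(-26462)) = 625/(1/(-26462)) = 625/(-1/26462) = 625*(-26462) = -16538750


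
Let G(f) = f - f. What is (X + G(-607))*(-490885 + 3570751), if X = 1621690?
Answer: 4994587893540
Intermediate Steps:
G(f) = 0
(X + G(-607))*(-490885 + 3570751) = (1621690 + 0)*(-490885 + 3570751) = 1621690*3079866 = 4994587893540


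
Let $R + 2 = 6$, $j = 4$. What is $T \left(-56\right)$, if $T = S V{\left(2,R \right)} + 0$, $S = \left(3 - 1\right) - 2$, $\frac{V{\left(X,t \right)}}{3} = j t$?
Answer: $0$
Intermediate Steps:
$R = 4$ ($R = -2 + 6 = 4$)
$V{\left(X,t \right)} = 12 t$ ($V{\left(X,t \right)} = 3 \cdot 4 t = 12 t$)
$S = 0$ ($S = 2 - 2 = 0$)
$T = 0$ ($T = 0 \cdot 12 \cdot 4 + 0 = 0 \cdot 48 + 0 = 0 + 0 = 0$)
$T \left(-56\right) = 0 \left(-56\right) = 0$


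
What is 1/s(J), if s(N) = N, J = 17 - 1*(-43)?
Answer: 1/60 ≈ 0.016667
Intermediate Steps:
J = 60 (J = 17 + 43 = 60)
1/s(J) = 1/60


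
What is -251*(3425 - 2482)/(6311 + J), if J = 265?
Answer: -236693/6576 ≈ -35.993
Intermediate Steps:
-251*(3425 - 2482)/(6311 + J) = -251*(3425 - 2482)/(6311 + 265) = -236693/6576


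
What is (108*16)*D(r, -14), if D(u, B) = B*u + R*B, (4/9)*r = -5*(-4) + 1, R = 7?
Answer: -1312416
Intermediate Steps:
r = 189/4 (r = 9*(-5*(-4) + 1)/4 = 9*(20 + 1)/4 = (9/4)*21 = 189/4 ≈ 47.250)
D(u, B) = 7*B + B*u (D(u, B) = B*u + 7*B = 7*B + B*u)
(108*16)*D(r, -14) = (108*16)*(-14*(7 + 189/4)) = 1728*(-14*217/4) = 1728*(-1519/2) = -1312416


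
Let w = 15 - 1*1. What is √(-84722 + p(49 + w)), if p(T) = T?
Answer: I*√84659 ≈ 290.96*I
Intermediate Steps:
w = 14 (w = 15 - 1 = 14)
√(-84722 + p(49 + w)) = √(-84722 + (49 + 14)) = √(-84722 + 63) = √(-84659) = I*√84659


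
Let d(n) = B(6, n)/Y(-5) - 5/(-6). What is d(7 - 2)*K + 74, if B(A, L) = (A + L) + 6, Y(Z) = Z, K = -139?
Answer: 12923/30 ≈ 430.77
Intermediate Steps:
B(A, L) = 6 + A + L
d(n) = -47/30 - n/5 (d(n) = (6 + 6 + n)/(-5) - 5/(-6) = (12 + n)*(-1/5) - 5*(-1/6) = (-12/5 - n/5) + 5/6 = -47/30 - n/5)
d(7 - 2)*K + 74 = (-47/30 - (7 - 2)/5)*(-139) + 74 = (-47/30 - 1/5*5)*(-139) + 74 = (-47/30 - 1)*(-139) + 74 = -77/30*(-139) + 74 = 10703/30 + 74 = 12923/30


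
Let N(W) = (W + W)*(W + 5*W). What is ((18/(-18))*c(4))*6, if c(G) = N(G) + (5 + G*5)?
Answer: -1302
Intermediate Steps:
N(W) = 12*W² (N(W) = (2*W)*(6*W) = 12*W²)
c(G) = 5 + 5*G + 12*G² (c(G) = 12*G² + (5 + G*5) = 12*G² + (5 + 5*G) = 5 + 5*G + 12*G²)
((18/(-18))*c(4))*6 = ((18/(-18))*(5 + 5*4 + 12*4²))*6 = ((18*(-1/18))*(5 + 20 + 12*16))*6 = -(5 + 20 + 192)*6 = -1*217*6 = -217*6 = -1302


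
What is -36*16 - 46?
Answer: -622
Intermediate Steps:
-36*16 - 46 = -576 - 46 = -622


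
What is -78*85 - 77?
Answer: -6707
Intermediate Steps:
-78*85 - 77 = -6630 - 77 = -6707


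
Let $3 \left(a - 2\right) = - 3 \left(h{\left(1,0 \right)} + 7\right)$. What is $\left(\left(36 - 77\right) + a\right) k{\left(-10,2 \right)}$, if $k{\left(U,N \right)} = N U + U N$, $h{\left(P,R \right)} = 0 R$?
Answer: $1840$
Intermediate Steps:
$h{\left(P,R \right)} = 0$
$a = -5$ ($a = 2 + \frac{\left(-3\right) \left(0 + 7\right)}{3} = 2 + \frac{\left(-3\right) 7}{3} = 2 + \frac{1}{3} \left(-21\right) = 2 - 7 = -5$)
$k{\left(U,N \right)} = 2 N U$ ($k{\left(U,N \right)} = N U + N U = 2 N U$)
$\left(\left(36 - 77\right) + a\right) k{\left(-10,2 \right)} = \left(\left(36 - 77\right) - 5\right) 2 \cdot 2 \left(-10\right) = \left(\left(36 - 77\right) - 5\right) \left(-40\right) = \left(-41 - 5\right) \left(-40\right) = \left(-46\right) \left(-40\right) = 1840$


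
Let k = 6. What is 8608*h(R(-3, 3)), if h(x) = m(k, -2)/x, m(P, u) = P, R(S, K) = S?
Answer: -17216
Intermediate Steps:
h(x) = 6/x
8608*h(R(-3, 3)) = 8608*(6/(-3)) = 8608*(6*(-1/3)) = 8608*(-2) = -17216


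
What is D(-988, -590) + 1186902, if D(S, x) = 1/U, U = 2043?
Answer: 2424840787/2043 ≈ 1.1869e+6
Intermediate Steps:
D(S, x) = 1/2043
D(-988, -590) + 1186902 = 1/2043 + 1186902 = 2424840787/2043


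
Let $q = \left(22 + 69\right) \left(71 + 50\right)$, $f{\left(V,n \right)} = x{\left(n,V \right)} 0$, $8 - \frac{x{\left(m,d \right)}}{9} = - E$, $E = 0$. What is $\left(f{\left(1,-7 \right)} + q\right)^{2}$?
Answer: $121242121$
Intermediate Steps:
$x{\left(m,d \right)} = 72$ ($x{\left(m,d \right)} = 72 - 9 \left(\left(-1\right) 0\right) = 72 - 0 = 72 + 0 = 72$)
$f{\left(V,n \right)} = 0$ ($f{\left(V,n \right)} = 72 \cdot 0 = 0$)
$q = 11011$ ($q = 91 \cdot 121 = 11011$)
$\left(f{\left(1,-7 \right)} + q\right)^{2} = \left(0 + 11011\right)^{2} = 11011^{2} = 121242121$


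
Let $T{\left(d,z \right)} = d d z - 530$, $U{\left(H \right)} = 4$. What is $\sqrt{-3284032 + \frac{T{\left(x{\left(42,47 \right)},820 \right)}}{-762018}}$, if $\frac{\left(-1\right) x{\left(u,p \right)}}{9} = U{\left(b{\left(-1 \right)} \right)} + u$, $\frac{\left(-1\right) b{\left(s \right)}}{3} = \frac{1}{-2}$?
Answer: $\frac{13 i \sqrt{2821080861598263}}{381009} \approx 1812.2 i$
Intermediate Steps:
$b{\left(s \right)} = \frac{3}{2}$ ($b{\left(s \right)} = - \frac{3}{-2} = \left(-3\right) \left(- \frac{1}{2}\right) = \frac{3}{2}$)
$x{\left(u,p \right)} = -36 - 9 u$ ($x{\left(u,p \right)} = - 9 \left(4 + u\right) = -36 - 9 u$)
$T{\left(d,z \right)} = -530 + z d^{2}$ ($T{\left(d,z \right)} = d^{2} z - 530 = z d^{2} - 530 = -530 + z d^{2}$)
$\sqrt{-3284032 + \frac{T{\left(x{\left(42,47 \right)},820 \right)}}{-762018}} = \sqrt{-3284032 + \frac{-530 + 820 \left(-36 - 378\right)^{2}}{-762018}} = \sqrt{-3284032 + \left(-530 + 820 \left(-36 - 378\right)^{2}\right) \left(- \frac{1}{762018}\right)} = \sqrt{-3284032 + \left(-530 + 820 \left(-414\right)^{2}\right) \left(- \frac{1}{762018}\right)} = \sqrt{-3284032 + \left(-530 + 820 \cdot 171396\right) \left(- \frac{1}{762018}\right)} = \sqrt{-3284032 + \left(-530 + 140544720\right) \left(- \frac{1}{762018}\right)} = \sqrt{-3284032 + 140544190 \left(- \frac{1}{762018}\right)} = \sqrt{-3284032 - \frac{70272095}{381009}} = \sqrt{- \frac{1251316020383}{381009}} = \frac{13 i \sqrt{2821080861598263}}{381009}$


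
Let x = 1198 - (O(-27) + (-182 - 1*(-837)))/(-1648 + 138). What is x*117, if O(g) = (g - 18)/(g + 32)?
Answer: 105863121/755 ≈ 1.4022e+5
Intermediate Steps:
O(g) = (-18 + g)/(32 + g)
x = 904813/755 (x = 1198 - ((-18 - 27)/(32 - 27) + (-182 - 1*(-837)))/(-1648 + 138) = 1198 - (-45/5 + (-182 + 837))/(-1510) = 1198 - ((⅕)*(-45) + 655)*(-1)/1510 = 1198 - (-9 + 655)*(-1)/1510 = 1198 - 646*(-1)/1510 = 1198 - 1*(-323/755) = 1198 + 323/755 = 904813/755 ≈ 1198.4)
x*117 = (904813/755)*117 = 105863121/755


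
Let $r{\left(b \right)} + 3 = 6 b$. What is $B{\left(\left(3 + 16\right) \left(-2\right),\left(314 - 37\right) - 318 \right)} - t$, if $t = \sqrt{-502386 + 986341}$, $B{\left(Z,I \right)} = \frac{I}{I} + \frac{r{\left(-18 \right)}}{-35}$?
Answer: $\frac{146}{35} - \sqrt{483955} \approx -691.5$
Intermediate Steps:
$r{\left(b \right)} = -3 + 6 b$
$B{\left(Z,I \right)} = \frac{146}{35}$ ($B{\left(Z,I \right)} = \frac{I}{I} + \frac{-3 + 6 \left(-18\right)}{-35} = 1 + \left(-3 - 108\right) \left(- \frac{1}{35}\right) = 1 - - \frac{111}{35} = 1 + \frac{111}{35} = \frac{146}{35}$)
$t = \sqrt{483955} \approx 695.67$
$B{\left(\left(3 + 16\right) \left(-2\right),\left(314 - 37\right) - 318 \right)} - t = \frac{146}{35} - \sqrt{483955}$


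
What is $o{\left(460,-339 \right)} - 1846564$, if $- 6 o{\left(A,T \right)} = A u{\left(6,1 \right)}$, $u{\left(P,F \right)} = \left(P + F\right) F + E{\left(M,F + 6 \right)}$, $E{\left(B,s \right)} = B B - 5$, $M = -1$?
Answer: $-1846794$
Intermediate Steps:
$E{\left(B,s \right)} = -5 + B^{2}$ ($E{\left(B,s \right)} = B^{2} - 5 = -5 + B^{2}$)
$u{\left(P,F \right)} = -4 + F \left(F + P\right)$ ($u{\left(P,F \right)} = \left(P + F\right) F - \left(5 - \left(-1\right)^{2}\right) = \left(F + P\right) F + \left(-5 + 1\right) = F \left(F + P\right) - 4 = -4 + F \left(F + P\right)$)
$o{\left(A,T \right)} = - \frac{A}{2}$ ($o{\left(A,T \right)} = - \frac{A \left(-4 + 1^{2} + 1 \cdot 6\right)}{6} = - \frac{A \left(-4 + 1 + 6\right)}{6} = - \frac{A 3}{6} = - \frac{3 A}{6} = - \frac{A}{2}$)
$o{\left(460,-339 \right)} - 1846564 = \left(- \frac{1}{2}\right) 460 - 1846564 = -230 - 1846564 = -1846794$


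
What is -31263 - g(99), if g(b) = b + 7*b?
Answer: -32055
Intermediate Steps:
g(b) = 8*b
-31263 - g(99) = -31263 - 8*99 = -31263 - 1*792 = -31263 - 792 = -32055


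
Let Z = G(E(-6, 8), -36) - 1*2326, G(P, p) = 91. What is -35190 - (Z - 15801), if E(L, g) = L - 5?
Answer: -17154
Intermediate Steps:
E(L, g) = -5 + L
Z = -2235 (Z = 91 - 1*2326 = 91 - 2326 = -2235)
-35190 - (Z - 15801) = -35190 - (-2235 - 15801) = -35190 - 1*(-18036) = -35190 + 18036 = -17154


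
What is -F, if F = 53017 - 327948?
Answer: 274931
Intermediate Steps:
F = -274931
-F = -1*(-274931) = 274931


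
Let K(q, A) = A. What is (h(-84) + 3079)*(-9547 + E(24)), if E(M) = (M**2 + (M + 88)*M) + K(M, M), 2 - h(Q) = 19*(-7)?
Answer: -20116426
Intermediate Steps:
h(Q) = 135 (h(Q) = 2 - 19*(-7) = 2 - 1*(-133) = 2 + 133 = 135)
E(M) = M + M**2 + M*(88 + M) (E(M) = (M**2 + (M + 88)*M) + M = (M**2 + (88 + M)*M) + M = (M**2 + M*(88 + M)) + M = M + M**2 + M*(88 + M))
(h(-84) + 3079)*(-9547 + E(24)) = (135 + 3079)*(-9547 + 24*(89 + 2*24)) = 3214*(-9547 + 24*(89 + 48)) = 3214*(-9547 + 24*137) = 3214*(-9547 + 3288) = 3214*(-6259) = -20116426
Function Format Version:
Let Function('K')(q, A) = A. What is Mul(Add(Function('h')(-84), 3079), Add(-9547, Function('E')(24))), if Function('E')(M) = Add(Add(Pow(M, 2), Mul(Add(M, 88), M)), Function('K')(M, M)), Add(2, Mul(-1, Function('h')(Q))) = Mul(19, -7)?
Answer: -20116426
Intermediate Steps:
Function('h')(Q) = 135 (Function('h')(Q) = Add(2, Mul(-1, Mul(19, -7))) = Add(2, Mul(-1, -133)) = Add(2, 133) = 135)
Function('E')(M) = Add(M, Pow(M, 2), Mul(M, Add(88, M))) (Function('E')(M) = Add(Add(Pow(M, 2), Mul(Add(M, 88), M)), M) = Add(Add(Pow(M, 2), Mul(Add(88, M), M)), M) = Add(Add(Pow(M, 2), Mul(M, Add(88, M))), M) = Add(M, Pow(M, 2), Mul(M, Add(88, M))))
Mul(Add(Function('h')(-84), 3079), Add(-9547, Function('E')(24))) = Mul(Add(135, 3079), Add(-9547, Mul(24, Add(89, Mul(2, 24))))) = Mul(3214, Add(-9547, Mul(24, Add(89, 48)))) = Mul(3214, Add(-9547, Mul(24, 137))) = Mul(3214, Add(-9547, 3288)) = Mul(3214, -6259) = -20116426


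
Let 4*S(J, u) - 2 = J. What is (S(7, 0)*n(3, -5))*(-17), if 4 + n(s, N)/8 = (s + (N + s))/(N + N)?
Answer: 6273/5 ≈ 1254.6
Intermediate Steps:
S(J, u) = ½ + J/4
n(s, N) = -32 + 4*(N + 2*s)/N (n(s, N) = -32 + 8*((s + (N + s))/(N + N)) = -32 + 8*((N + 2*s)/((2*N))) = -32 + 8*((N + 2*s)*(1/(2*N))) = -32 + 8*((N + 2*s)/(2*N)) = -32 + 4*(N + 2*s)/N)
(S(7, 0)*n(3, -5))*(-17) = ((½ + (¼)*7)*(-28 + 8*3/(-5)))*(-17) = ((½ + 7/4)*(-28 + 8*3*(-⅕)))*(-17) = (9*(-28 - 24/5)/4)*(-17) = ((9/4)*(-164/5))*(-17) = -369/5*(-17) = 6273/5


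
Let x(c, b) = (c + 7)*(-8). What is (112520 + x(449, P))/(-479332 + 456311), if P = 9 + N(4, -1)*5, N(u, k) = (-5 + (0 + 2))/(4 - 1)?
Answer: -108872/23021 ≈ -4.7292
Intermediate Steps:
N(u, k) = -1 (N(u, k) = (-5 + 2)/3 = -3*⅓ = -1)
P = 4 (P = 9 - 1*5 = 9 - 5 = 4)
x(c, b) = -56 - 8*c (x(c, b) = (7 + c)*(-8) = -56 - 8*c)
(112520 + x(449, P))/(-479332 + 456311) = (112520 + (-56 - 8*449))/(-479332 + 456311) = (112520 + (-56 - 3592))/(-23021) = (112520 - 3648)*(-1/23021) = 108872*(-1/23021) = -108872/23021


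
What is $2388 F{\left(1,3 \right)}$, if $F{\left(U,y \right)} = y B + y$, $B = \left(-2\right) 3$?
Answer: $-35820$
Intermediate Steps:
$B = -6$
$F{\left(U,y \right)} = - 5 y$ ($F{\left(U,y \right)} = y \left(-6\right) + y = - 6 y + y = - 5 y$)
$2388 F{\left(1,3 \right)} = 2388 \left(\left(-5\right) 3\right) = 2388 \left(-15\right) = -35820$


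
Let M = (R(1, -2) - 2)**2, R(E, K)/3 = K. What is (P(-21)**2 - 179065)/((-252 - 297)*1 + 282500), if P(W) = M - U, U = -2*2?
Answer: -174441/281951 ≈ -0.61869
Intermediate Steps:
R(E, K) = 3*K
U = -4
M = 64 (M = (3*(-2) - 2)**2 = (-6 - 2)**2 = (-8)**2 = 64)
P(W) = 68 (P(W) = 64 - 1*(-4) = 64 + 4 = 68)
(P(-21)**2 - 179065)/((-252 - 297)*1 + 282500) = (68**2 - 179065)/((-252 - 297)*1 + 282500) = (4624 - 179065)/(-549*1 + 282500) = -174441/(-549 + 282500) = -174441/281951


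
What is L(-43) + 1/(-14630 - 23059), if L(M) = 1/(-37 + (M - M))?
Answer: -37726/1394493 ≈ -0.027054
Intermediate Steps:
L(M) = -1/37 (L(M) = 1/(-37 + 0) = 1/(-37) = -1/37)
L(-43) + 1/(-14630 - 23059) = -1/37 + 1/(-14630 - 23059) = -1/37 + 1/(-37689) = -1/37 - 1/37689 = -37726/1394493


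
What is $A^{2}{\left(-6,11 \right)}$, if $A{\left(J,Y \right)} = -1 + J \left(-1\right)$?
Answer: $25$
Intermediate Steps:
$A{\left(J,Y \right)} = -1 - J$
$A^{2}{\left(-6,11 \right)} = \left(-1 - -6\right)^{2} = \left(-1 + 6\right)^{2} = 5^{2} = 25$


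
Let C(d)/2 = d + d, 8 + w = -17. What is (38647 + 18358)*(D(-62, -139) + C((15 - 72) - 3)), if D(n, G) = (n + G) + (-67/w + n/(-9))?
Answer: -1106717872/45 ≈ -2.4594e+7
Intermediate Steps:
w = -25 (w = -8 - 17 = -25)
D(n, G) = 67/25 + G + 8*n/9 (D(n, G) = (n + G) + (-67/(-25) + n/(-9)) = (G + n) + (-67*(-1/25) + n*(-⅑)) = (G + n) + (67/25 - n/9) = 67/25 + G + 8*n/9)
C(d) = 4*d (C(d) = 2*(d + d) = 2*(2*d) = 4*d)
(38647 + 18358)*(D(-62, -139) + C((15 - 72) - 3)) = (38647 + 18358)*((67/25 - 139 + (8/9)*(-62)) + 4*((15 - 72) - 3)) = 57005*((67/25 - 139 - 496/9) + 4*(-57 - 3)) = 57005*(-43072/225 + 4*(-60)) = 57005*(-43072/225 - 240) = 57005*(-97072/225) = -1106717872/45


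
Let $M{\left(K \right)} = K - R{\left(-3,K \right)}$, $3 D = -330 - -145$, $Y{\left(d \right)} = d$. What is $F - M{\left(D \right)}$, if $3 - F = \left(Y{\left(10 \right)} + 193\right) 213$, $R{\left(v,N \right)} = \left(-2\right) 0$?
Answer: $- \frac{129523}{3} \approx -43174.0$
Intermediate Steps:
$R{\left(v,N \right)} = 0$
$D = - \frac{185}{3}$ ($D = \frac{-330 - -145}{3} = \frac{-330 + 145}{3} = \frac{1}{3} \left(-185\right) = - \frac{185}{3} \approx -61.667$)
$M{\left(K \right)} = K$ ($M{\left(K \right)} = K - 0 = K + 0 = K$)
$F = -43236$ ($F = 3 - \left(10 + 193\right) 213 = 3 - 203 \cdot 213 = 3 - 43239 = -43236$)
$F - M{\left(D \right)} = -43236 - - \frac{185}{3} = -43236 + \frac{185}{3} = - \frac{129523}{3}$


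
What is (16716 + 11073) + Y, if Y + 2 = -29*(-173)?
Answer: 32804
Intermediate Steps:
Y = 5015 (Y = -2 - 29*(-173) = -2 + 5017 = 5015)
(16716 + 11073) + Y = (16716 + 11073) + 5015 = 27789 + 5015 = 32804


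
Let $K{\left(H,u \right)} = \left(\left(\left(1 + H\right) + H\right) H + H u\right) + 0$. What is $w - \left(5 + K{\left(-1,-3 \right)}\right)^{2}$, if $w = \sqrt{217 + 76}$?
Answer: $-81 + \sqrt{293} \approx -63.883$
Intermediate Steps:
$K{\left(H,u \right)} = H u + H \left(1 + 2 H\right)$ ($K{\left(H,u \right)} = \left(\left(1 + 2 H\right) H + H u\right) + 0 = \left(H \left(1 + 2 H\right) + H u\right) + 0 = \left(H u + H \left(1 + 2 H\right)\right) + 0 = H u + H \left(1 + 2 H\right)$)
$w = \sqrt{293} \approx 17.117$
$w - \left(5 + K{\left(-1,-3 \right)}\right)^{2} = \sqrt{293} - \left(5 - \left(1 - 3 + 2 \left(-1\right)\right)\right)^{2} = \sqrt{293} - \left(5 - \left(1 - 3 - 2\right)\right)^{2} = \sqrt{293} - \left(5 - -4\right)^{2} = \sqrt{293} - \left(5 + 4\right)^{2} = \sqrt{293} - 9^{2} = \sqrt{293} - 81 = -81 + \sqrt{293}$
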